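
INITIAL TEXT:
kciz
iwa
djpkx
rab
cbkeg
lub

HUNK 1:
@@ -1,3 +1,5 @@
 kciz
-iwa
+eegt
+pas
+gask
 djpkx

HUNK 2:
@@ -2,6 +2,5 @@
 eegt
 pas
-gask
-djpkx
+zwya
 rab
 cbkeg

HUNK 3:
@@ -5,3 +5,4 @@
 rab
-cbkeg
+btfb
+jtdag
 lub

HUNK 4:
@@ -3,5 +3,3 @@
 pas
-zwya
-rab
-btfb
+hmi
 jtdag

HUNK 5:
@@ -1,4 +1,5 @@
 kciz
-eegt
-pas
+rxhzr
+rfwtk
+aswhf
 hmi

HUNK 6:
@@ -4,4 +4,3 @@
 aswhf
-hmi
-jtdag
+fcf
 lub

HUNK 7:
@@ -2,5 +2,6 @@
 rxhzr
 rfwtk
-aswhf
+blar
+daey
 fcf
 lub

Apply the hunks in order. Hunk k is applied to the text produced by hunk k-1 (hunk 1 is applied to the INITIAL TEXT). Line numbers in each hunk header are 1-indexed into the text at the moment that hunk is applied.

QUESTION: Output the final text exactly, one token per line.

Answer: kciz
rxhzr
rfwtk
blar
daey
fcf
lub

Derivation:
Hunk 1: at line 1 remove [iwa] add [eegt,pas,gask] -> 8 lines: kciz eegt pas gask djpkx rab cbkeg lub
Hunk 2: at line 2 remove [gask,djpkx] add [zwya] -> 7 lines: kciz eegt pas zwya rab cbkeg lub
Hunk 3: at line 5 remove [cbkeg] add [btfb,jtdag] -> 8 lines: kciz eegt pas zwya rab btfb jtdag lub
Hunk 4: at line 3 remove [zwya,rab,btfb] add [hmi] -> 6 lines: kciz eegt pas hmi jtdag lub
Hunk 5: at line 1 remove [eegt,pas] add [rxhzr,rfwtk,aswhf] -> 7 lines: kciz rxhzr rfwtk aswhf hmi jtdag lub
Hunk 6: at line 4 remove [hmi,jtdag] add [fcf] -> 6 lines: kciz rxhzr rfwtk aswhf fcf lub
Hunk 7: at line 2 remove [aswhf] add [blar,daey] -> 7 lines: kciz rxhzr rfwtk blar daey fcf lub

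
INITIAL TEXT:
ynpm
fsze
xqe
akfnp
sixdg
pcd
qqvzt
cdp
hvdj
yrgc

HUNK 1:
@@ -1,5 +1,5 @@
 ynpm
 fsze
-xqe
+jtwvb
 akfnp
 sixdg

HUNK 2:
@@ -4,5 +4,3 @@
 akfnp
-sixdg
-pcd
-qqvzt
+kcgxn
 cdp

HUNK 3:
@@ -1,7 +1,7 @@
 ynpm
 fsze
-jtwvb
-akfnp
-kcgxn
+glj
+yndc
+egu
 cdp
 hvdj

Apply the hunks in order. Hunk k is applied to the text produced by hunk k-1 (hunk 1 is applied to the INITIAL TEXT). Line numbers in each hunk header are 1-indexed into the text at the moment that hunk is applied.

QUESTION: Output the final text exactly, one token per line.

Answer: ynpm
fsze
glj
yndc
egu
cdp
hvdj
yrgc

Derivation:
Hunk 1: at line 1 remove [xqe] add [jtwvb] -> 10 lines: ynpm fsze jtwvb akfnp sixdg pcd qqvzt cdp hvdj yrgc
Hunk 2: at line 4 remove [sixdg,pcd,qqvzt] add [kcgxn] -> 8 lines: ynpm fsze jtwvb akfnp kcgxn cdp hvdj yrgc
Hunk 3: at line 1 remove [jtwvb,akfnp,kcgxn] add [glj,yndc,egu] -> 8 lines: ynpm fsze glj yndc egu cdp hvdj yrgc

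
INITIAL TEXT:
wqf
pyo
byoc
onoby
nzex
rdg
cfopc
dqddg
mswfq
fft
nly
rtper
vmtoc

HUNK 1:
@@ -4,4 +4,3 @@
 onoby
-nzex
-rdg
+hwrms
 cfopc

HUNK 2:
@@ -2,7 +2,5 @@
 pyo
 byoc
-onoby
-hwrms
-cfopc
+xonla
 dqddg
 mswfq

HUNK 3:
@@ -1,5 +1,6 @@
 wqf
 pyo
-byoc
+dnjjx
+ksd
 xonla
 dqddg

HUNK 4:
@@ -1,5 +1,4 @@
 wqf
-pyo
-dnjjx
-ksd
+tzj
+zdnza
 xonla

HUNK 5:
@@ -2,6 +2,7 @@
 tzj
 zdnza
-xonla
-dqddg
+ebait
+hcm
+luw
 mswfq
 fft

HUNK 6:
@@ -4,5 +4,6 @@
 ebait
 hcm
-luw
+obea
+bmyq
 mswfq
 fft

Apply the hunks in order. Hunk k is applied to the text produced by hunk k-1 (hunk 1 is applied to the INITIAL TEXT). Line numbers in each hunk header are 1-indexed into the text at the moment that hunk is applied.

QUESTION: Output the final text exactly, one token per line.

Answer: wqf
tzj
zdnza
ebait
hcm
obea
bmyq
mswfq
fft
nly
rtper
vmtoc

Derivation:
Hunk 1: at line 4 remove [nzex,rdg] add [hwrms] -> 12 lines: wqf pyo byoc onoby hwrms cfopc dqddg mswfq fft nly rtper vmtoc
Hunk 2: at line 2 remove [onoby,hwrms,cfopc] add [xonla] -> 10 lines: wqf pyo byoc xonla dqddg mswfq fft nly rtper vmtoc
Hunk 3: at line 1 remove [byoc] add [dnjjx,ksd] -> 11 lines: wqf pyo dnjjx ksd xonla dqddg mswfq fft nly rtper vmtoc
Hunk 4: at line 1 remove [pyo,dnjjx,ksd] add [tzj,zdnza] -> 10 lines: wqf tzj zdnza xonla dqddg mswfq fft nly rtper vmtoc
Hunk 5: at line 2 remove [xonla,dqddg] add [ebait,hcm,luw] -> 11 lines: wqf tzj zdnza ebait hcm luw mswfq fft nly rtper vmtoc
Hunk 6: at line 4 remove [luw] add [obea,bmyq] -> 12 lines: wqf tzj zdnza ebait hcm obea bmyq mswfq fft nly rtper vmtoc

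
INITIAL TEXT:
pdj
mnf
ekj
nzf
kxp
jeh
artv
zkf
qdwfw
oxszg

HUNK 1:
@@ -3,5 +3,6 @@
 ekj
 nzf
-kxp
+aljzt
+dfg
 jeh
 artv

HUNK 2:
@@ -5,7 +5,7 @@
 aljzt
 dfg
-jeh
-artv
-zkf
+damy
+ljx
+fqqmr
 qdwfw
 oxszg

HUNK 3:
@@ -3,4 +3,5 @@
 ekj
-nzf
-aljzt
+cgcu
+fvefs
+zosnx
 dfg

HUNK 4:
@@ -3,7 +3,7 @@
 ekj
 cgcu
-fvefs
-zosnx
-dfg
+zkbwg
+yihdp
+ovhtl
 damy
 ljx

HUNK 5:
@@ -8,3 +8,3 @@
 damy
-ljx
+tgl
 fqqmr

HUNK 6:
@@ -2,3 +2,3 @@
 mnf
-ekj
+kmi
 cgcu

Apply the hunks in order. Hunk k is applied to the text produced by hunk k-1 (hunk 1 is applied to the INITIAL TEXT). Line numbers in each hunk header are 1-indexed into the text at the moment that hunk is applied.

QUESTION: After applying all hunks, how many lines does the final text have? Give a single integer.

Hunk 1: at line 3 remove [kxp] add [aljzt,dfg] -> 11 lines: pdj mnf ekj nzf aljzt dfg jeh artv zkf qdwfw oxszg
Hunk 2: at line 5 remove [jeh,artv,zkf] add [damy,ljx,fqqmr] -> 11 lines: pdj mnf ekj nzf aljzt dfg damy ljx fqqmr qdwfw oxszg
Hunk 3: at line 3 remove [nzf,aljzt] add [cgcu,fvefs,zosnx] -> 12 lines: pdj mnf ekj cgcu fvefs zosnx dfg damy ljx fqqmr qdwfw oxszg
Hunk 4: at line 3 remove [fvefs,zosnx,dfg] add [zkbwg,yihdp,ovhtl] -> 12 lines: pdj mnf ekj cgcu zkbwg yihdp ovhtl damy ljx fqqmr qdwfw oxszg
Hunk 5: at line 8 remove [ljx] add [tgl] -> 12 lines: pdj mnf ekj cgcu zkbwg yihdp ovhtl damy tgl fqqmr qdwfw oxszg
Hunk 6: at line 2 remove [ekj] add [kmi] -> 12 lines: pdj mnf kmi cgcu zkbwg yihdp ovhtl damy tgl fqqmr qdwfw oxszg
Final line count: 12

Answer: 12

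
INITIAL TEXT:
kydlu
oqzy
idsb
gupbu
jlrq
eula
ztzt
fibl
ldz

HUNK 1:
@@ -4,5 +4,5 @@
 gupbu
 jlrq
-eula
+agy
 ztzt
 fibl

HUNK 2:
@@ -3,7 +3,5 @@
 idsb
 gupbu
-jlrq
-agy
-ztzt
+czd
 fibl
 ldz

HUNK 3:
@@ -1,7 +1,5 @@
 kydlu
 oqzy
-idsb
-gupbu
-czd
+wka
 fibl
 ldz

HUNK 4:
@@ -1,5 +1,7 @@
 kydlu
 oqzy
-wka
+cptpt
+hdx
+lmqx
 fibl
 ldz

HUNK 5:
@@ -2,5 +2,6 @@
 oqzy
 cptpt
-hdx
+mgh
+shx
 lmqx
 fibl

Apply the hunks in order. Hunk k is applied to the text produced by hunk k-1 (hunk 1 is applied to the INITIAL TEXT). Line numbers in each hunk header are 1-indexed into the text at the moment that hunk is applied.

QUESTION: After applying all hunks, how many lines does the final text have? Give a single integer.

Hunk 1: at line 4 remove [eula] add [agy] -> 9 lines: kydlu oqzy idsb gupbu jlrq agy ztzt fibl ldz
Hunk 2: at line 3 remove [jlrq,agy,ztzt] add [czd] -> 7 lines: kydlu oqzy idsb gupbu czd fibl ldz
Hunk 3: at line 1 remove [idsb,gupbu,czd] add [wka] -> 5 lines: kydlu oqzy wka fibl ldz
Hunk 4: at line 1 remove [wka] add [cptpt,hdx,lmqx] -> 7 lines: kydlu oqzy cptpt hdx lmqx fibl ldz
Hunk 5: at line 2 remove [hdx] add [mgh,shx] -> 8 lines: kydlu oqzy cptpt mgh shx lmqx fibl ldz
Final line count: 8

Answer: 8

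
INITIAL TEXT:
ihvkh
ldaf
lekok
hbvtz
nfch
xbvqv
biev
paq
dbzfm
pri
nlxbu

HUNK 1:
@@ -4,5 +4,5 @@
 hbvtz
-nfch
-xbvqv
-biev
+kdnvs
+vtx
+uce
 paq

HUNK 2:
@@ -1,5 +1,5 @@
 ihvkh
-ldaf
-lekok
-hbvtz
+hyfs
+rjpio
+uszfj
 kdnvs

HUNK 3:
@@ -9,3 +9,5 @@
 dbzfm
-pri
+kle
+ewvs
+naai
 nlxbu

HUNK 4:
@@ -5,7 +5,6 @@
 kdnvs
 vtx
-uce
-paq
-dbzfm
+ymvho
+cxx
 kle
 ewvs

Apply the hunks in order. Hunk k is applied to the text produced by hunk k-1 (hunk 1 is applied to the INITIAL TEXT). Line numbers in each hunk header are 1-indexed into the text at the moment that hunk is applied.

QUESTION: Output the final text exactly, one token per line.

Hunk 1: at line 4 remove [nfch,xbvqv,biev] add [kdnvs,vtx,uce] -> 11 lines: ihvkh ldaf lekok hbvtz kdnvs vtx uce paq dbzfm pri nlxbu
Hunk 2: at line 1 remove [ldaf,lekok,hbvtz] add [hyfs,rjpio,uszfj] -> 11 lines: ihvkh hyfs rjpio uszfj kdnvs vtx uce paq dbzfm pri nlxbu
Hunk 3: at line 9 remove [pri] add [kle,ewvs,naai] -> 13 lines: ihvkh hyfs rjpio uszfj kdnvs vtx uce paq dbzfm kle ewvs naai nlxbu
Hunk 4: at line 5 remove [uce,paq,dbzfm] add [ymvho,cxx] -> 12 lines: ihvkh hyfs rjpio uszfj kdnvs vtx ymvho cxx kle ewvs naai nlxbu

Answer: ihvkh
hyfs
rjpio
uszfj
kdnvs
vtx
ymvho
cxx
kle
ewvs
naai
nlxbu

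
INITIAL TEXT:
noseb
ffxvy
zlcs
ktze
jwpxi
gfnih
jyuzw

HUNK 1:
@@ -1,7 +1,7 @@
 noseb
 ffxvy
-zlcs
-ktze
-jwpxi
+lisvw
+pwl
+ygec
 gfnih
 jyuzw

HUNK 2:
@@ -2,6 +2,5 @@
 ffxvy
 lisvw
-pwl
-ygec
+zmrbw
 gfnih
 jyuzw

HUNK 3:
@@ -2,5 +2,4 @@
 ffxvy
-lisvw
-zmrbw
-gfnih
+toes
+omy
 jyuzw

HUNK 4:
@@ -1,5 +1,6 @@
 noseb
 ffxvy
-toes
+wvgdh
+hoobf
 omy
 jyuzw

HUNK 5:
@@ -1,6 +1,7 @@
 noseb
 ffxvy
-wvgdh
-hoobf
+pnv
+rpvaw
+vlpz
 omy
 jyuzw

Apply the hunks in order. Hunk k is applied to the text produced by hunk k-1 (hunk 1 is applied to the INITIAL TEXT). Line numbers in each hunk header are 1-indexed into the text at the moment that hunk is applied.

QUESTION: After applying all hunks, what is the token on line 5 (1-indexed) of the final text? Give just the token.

Answer: vlpz

Derivation:
Hunk 1: at line 1 remove [zlcs,ktze,jwpxi] add [lisvw,pwl,ygec] -> 7 lines: noseb ffxvy lisvw pwl ygec gfnih jyuzw
Hunk 2: at line 2 remove [pwl,ygec] add [zmrbw] -> 6 lines: noseb ffxvy lisvw zmrbw gfnih jyuzw
Hunk 3: at line 2 remove [lisvw,zmrbw,gfnih] add [toes,omy] -> 5 lines: noseb ffxvy toes omy jyuzw
Hunk 4: at line 1 remove [toes] add [wvgdh,hoobf] -> 6 lines: noseb ffxvy wvgdh hoobf omy jyuzw
Hunk 5: at line 1 remove [wvgdh,hoobf] add [pnv,rpvaw,vlpz] -> 7 lines: noseb ffxvy pnv rpvaw vlpz omy jyuzw
Final line 5: vlpz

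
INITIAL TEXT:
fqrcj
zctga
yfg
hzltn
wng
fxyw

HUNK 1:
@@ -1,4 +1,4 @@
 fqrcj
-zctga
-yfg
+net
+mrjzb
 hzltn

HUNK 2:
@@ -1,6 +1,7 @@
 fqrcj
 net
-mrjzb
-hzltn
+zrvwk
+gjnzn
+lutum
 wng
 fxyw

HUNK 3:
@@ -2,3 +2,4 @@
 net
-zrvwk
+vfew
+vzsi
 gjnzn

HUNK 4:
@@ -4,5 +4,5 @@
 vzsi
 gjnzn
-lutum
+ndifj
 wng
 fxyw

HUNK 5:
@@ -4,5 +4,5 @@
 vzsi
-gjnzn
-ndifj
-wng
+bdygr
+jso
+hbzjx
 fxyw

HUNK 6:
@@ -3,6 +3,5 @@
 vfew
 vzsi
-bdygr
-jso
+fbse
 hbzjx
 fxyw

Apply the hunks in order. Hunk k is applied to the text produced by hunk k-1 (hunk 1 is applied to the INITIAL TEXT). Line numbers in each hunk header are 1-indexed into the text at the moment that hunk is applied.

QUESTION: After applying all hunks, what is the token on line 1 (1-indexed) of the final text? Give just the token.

Answer: fqrcj

Derivation:
Hunk 1: at line 1 remove [zctga,yfg] add [net,mrjzb] -> 6 lines: fqrcj net mrjzb hzltn wng fxyw
Hunk 2: at line 1 remove [mrjzb,hzltn] add [zrvwk,gjnzn,lutum] -> 7 lines: fqrcj net zrvwk gjnzn lutum wng fxyw
Hunk 3: at line 2 remove [zrvwk] add [vfew,vzsi] -> 8 lines: fqrcj net vfew vzsi gjnzn lutum wng fxyw
Hunk 4: at line 4 remove [lutum] add [ndifj] -> 8 lines: fqrcj net vfew vzsi gjnzn ndifj wng fxyw
Hunk 5: at line 4 remove [gjnzn,ndifj,wng] add [bdygr,jso,hbzjx] -> 8 lines: fqrcj net vfew vzsi bdygr jso hbzjx fxyw
Hunk 6: at line 3 remove [bdygr,jso] add [fbse] -> 7 lines: fqrcj net vfew vzsi fbse hbzjx fxyw
Final line 1: fqrcj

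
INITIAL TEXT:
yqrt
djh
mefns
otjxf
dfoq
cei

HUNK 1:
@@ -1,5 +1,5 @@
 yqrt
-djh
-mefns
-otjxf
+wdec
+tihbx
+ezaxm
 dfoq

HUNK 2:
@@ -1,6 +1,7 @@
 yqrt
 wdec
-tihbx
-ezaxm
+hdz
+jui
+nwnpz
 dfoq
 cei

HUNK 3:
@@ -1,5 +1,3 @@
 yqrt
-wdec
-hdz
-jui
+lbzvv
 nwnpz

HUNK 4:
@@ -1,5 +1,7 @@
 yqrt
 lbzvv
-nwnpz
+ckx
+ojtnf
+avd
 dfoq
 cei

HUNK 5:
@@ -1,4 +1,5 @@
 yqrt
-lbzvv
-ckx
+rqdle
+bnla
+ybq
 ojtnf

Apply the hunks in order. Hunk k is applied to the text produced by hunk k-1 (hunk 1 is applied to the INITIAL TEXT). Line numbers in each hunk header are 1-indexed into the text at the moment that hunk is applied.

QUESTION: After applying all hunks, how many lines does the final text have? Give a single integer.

Answer: 8

Derivation:
Hunk 1: at line 1 remove [djh,mefns,otjxf] add [wdec,tihbx,ezaxm] -> 6 lines: yqrt wdec tihbx ezaxm dfoq cei
Hunk 2: at line 1 remove [tihbx,ezaxm] add [hdz,jui,nwnpz] -> 7 lines: yqrt wdec hdz jui nwnpz dfoq cei
Hunk 3: at line 1 remove [wdec,hdz,jui] add [lbzvv] -> 5 lines: yqrt lbzvv nwnpz dfoq cei
Hunk 4: at line 1 remove [nwnpz] add [ckx,ojtnf,avd] -> 7 lines: yqrt lbzvv ckx ojtnf avd dfoq cei
Hunk 5: at line 1 remove [lbzvv,ckx] add [rqdle,bnla,ybq] -> 8 lines: yqrt rqdle bnla ybq ojtnf avd dfoq cei
Final line count: 8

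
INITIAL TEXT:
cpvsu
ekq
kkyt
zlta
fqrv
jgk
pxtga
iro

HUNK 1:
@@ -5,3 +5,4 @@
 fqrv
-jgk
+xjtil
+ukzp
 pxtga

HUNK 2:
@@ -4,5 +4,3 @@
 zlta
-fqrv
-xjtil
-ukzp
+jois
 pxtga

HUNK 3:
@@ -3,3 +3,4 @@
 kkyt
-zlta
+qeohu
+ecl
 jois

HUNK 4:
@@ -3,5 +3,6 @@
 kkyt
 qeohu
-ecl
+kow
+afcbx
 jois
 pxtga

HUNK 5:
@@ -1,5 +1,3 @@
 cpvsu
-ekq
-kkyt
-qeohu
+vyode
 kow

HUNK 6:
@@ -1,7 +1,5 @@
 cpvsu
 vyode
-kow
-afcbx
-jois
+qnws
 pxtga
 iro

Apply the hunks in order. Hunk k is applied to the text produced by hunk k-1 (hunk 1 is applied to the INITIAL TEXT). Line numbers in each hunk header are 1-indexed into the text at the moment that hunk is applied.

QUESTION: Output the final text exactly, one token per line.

Answer: cpvsu
vyode
qnws
pxtga
iro

Derivation:
Hunk 1: at line 5 remove [jgk] add [xjtil,ukzp] -> 9 lines: cpvsu ekq kkyt zlta fqrv xjtil ukzp pxtga iro
Hunk 2: at line 4 remove [fqrv,xjtil,ukzp] add [jois] -> 7 lines: cpvsu ekq kkyt zlta jois pxtga iro
Hunk 3: at line 3 remove [zlta] add [qeohu,ecl] -> 8 lines: cpvsu ekq kkyt qeohu ecl jois pxtga iro
Hunk 4: at line 3 remove [ecl] add [kow,afcbx] -> 9 lines: cpvsu ekq kkyt qeohu kow afcbx jois pxtga iro
Hunk 5: at line 1 remove [ekq,kkyt,qeohu] add [vyode] -> 7 lines: cpvsu vyode kow afcbx jois pxtga iro
Hunk 6: at line 1 remove [kow,afcbx,jois] add [qnws] -> 5 lines: cpvsu vyode qnws pxtga iro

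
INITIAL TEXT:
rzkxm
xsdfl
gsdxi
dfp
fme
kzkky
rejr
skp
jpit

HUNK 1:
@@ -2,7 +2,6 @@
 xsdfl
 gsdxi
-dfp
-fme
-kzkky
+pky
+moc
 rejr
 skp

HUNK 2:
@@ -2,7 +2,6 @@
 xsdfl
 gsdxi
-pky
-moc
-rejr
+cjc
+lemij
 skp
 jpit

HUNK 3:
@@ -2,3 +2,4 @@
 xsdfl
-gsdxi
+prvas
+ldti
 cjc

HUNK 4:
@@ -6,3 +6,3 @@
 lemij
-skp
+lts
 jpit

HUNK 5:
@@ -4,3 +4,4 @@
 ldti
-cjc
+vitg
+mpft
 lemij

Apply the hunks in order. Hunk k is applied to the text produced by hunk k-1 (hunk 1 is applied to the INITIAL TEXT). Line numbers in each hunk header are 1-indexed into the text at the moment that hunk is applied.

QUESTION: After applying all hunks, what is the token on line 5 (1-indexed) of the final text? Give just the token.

Answer: vitg

Derivation:
Hunk 1: at line 2 remove [dfp,fme,kzkky] add [pky,moc] -> 8 lines: rzkxm xsdfl gsdxi pky moc rejr skp jpit
Hunk 2: at line 2 remove [pky,moc,rejr] add [cjc,lemij] -> 7 lines: rzkxm xsdfl gsdxi cjc lemij skp jpit
Hunk 3: at line 2 remove [gsdxi] add [prvas,ldti] -> 8 lines: rzkxm xsdfl prvas ldti cjc lemij skp jpit
Hunk 4: at line 6 remove [skp] add [lts] -> 8 lines: rzkxm xsdfl prvas ldti cjc lemij lts jpit
Hunk 5: at line 4 remove [cjc] add [vitg,mpft] -> 9 lines: rzkxm xsdfl prvas ldti vitg mpft lemij lts jpit
Final line 5: vitg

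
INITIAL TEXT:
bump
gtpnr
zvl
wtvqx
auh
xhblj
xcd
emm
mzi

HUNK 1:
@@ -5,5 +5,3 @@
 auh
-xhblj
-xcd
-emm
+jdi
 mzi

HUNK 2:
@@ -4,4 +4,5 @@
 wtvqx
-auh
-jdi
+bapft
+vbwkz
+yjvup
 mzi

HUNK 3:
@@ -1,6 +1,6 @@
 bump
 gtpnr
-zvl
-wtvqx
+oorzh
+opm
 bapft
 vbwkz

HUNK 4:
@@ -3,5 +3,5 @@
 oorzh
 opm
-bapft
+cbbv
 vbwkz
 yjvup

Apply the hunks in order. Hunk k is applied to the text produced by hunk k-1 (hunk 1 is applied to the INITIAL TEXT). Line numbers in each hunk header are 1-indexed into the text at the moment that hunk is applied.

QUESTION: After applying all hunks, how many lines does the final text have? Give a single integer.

Hunk 1: at line 5 remove [xhblj,xcd,emm] add [jdi] -> 7 lines: bump gtpnr zvl wtvqx auh jdi mzi
Hunk 2: at line 4 remove [auh,jdi] add [bapft,vbwkz,yjvup] -> 8 lines: bump gtpnr zvl wtvqx bapft vbwkz yjvup mzi
Hunk 3: at line 1 remove [zvl,wtvqx] add [oorzh,opm] -> 8 lines: bump gtpnr oorzh opm bapft vbwkz yjvup mzi
Hunk 4: at line 3 remove [bapft] add [cbbv] -> 8 lines: bump gtpnr oorzh opm cbbv vbwkz yjvup mzi
Final line count: 8

Answer: 8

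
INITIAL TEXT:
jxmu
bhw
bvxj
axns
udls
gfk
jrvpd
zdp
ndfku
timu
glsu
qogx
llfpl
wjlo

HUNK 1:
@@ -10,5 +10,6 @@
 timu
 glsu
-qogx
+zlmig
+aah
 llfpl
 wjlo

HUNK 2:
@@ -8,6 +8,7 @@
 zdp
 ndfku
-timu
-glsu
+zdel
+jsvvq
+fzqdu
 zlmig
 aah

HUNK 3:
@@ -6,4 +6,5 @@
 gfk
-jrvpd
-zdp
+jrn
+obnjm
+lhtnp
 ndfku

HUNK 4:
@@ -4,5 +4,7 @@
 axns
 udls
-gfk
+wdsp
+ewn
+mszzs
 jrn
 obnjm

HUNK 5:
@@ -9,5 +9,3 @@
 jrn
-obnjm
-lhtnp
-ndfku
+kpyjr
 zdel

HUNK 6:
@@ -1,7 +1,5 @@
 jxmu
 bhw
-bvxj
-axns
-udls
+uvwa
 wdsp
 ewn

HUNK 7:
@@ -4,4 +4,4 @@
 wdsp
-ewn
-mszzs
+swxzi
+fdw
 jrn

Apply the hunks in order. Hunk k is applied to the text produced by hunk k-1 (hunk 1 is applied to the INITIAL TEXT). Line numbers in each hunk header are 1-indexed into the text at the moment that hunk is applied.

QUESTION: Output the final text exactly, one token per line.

Answer: jxmu
bhw
uvwa
wdsp
swxzi
fdw
jrn
kpyjr
zdel
jsvvq
fzqdu
zlmig
aah
llfpl
wjlo

Derivation:
Hunk 1: at line 10 remove [qogx] add [zlmig,aah] -> 15 lines: jxmu bhw bvxj axns udls gfk jrvpd zdp ndfku timu glsu zlmig aah llfpl wjlo
Hunk 2: at line 8 remove [timu,glsu] add [zdel,jsvvq,fzqdu] -> 16 lines: jxmu bhw bvxj axns udls gfk jrvpd zdp ndfku zdel jsvvq fzqdu zlmig aah llfpl wjlo
Hunk 3: at line 6 remove [jrvpd,zdp] add [jrn,obnjm,lhtnp] -> 17 lines: jxmu bhw bvxj axns udls gfk jrn obnjm lhtnp ndfku zdel jsvvq fzqdu zlmig aah llfpl wjlo
Hunk 4: at line 4 remove [gfk] add [wdsp,ewn,mszzs] -> 19 lines: jxmu bhw bvxj axns udls wdsp ewn mszzs jrn obnjm lhtnp ndfku zdel jsvvq fzqdu zlmig aah llfpl wjlo
Hunk 5: at line 9 remove [obnjm,lhtnp,ndfku] add [kpyjr] -> 17 lines: jxmu bhw bvxj axns udls wdsp ewn mszzs jrn kpyjr zdel jsvvq fzqdu zlmig aah llfpl wjlo
Hunk 6: at line 1 remove [bvxj,axns,udls] add [uvwa] -> 15 lines: jxmu bhw uvwa wdsp ewn mszzs jrn kpyjr zdel jsvvq fzqdu zlmig aah llfpl wjlo
Hunk 7: at line 4 remove [ewn,mszzs] add [swxzi,fdw] -> 15 lines: jxmu bhw uvwa wdsp swxzi fdw jrn kpyjr zdel jsvvq fzqdu zlmig aah llfpl wjlo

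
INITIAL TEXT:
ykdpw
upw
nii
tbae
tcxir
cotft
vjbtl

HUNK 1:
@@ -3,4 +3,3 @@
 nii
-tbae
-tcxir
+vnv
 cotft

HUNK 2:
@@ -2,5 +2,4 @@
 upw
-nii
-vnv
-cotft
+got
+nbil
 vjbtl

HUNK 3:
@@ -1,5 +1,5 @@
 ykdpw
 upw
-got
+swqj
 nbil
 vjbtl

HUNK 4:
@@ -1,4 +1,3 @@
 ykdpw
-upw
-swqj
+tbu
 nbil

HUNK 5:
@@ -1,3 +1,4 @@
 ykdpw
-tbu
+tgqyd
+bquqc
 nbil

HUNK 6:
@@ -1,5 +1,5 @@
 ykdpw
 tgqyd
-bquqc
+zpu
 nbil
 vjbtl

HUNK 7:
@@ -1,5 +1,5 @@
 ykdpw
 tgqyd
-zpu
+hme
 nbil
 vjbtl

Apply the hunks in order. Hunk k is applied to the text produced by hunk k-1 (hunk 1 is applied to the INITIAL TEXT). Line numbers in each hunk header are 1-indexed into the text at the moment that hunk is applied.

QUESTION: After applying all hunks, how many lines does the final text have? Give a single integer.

Hunk 1: at line 3 remove [tbae,tcxir] add [vnv] -> 6 lines: ykdpw upw nii vnv cotft vjbtl
Hunk 2: at line 2 remove [nii,vnv,cotft] add [got,nbil] -> 5 lines: ykdpw upw got nbil vjbtl
Hunk 3: at line 1 remove [got] add [swqj] -> 5 lines: ykdpw upw swqj nbil vjbtl
Hunk 4: at line 1 remove [upw,swqj] add [tbu] -> 4 lines: ykdpw tbu nbil vjbtl
Hunk 5: at line 1 remove [tbu] add [tgqyd,bquqc] -> 5 lines: ykdpw tgqyd bquqc nbil vjbtl
Hunk 6: at line 1 remove [bquqc] add [zpu] -> 5 lines: ykdpw tgqyd zpu nbil vjbtl
Hunk 7: at line 1 remove [zpu] add [hme] -> 5 lines: ykdpw tgqyd hme nbil vjbtl
Final line count: 5

Answer: 5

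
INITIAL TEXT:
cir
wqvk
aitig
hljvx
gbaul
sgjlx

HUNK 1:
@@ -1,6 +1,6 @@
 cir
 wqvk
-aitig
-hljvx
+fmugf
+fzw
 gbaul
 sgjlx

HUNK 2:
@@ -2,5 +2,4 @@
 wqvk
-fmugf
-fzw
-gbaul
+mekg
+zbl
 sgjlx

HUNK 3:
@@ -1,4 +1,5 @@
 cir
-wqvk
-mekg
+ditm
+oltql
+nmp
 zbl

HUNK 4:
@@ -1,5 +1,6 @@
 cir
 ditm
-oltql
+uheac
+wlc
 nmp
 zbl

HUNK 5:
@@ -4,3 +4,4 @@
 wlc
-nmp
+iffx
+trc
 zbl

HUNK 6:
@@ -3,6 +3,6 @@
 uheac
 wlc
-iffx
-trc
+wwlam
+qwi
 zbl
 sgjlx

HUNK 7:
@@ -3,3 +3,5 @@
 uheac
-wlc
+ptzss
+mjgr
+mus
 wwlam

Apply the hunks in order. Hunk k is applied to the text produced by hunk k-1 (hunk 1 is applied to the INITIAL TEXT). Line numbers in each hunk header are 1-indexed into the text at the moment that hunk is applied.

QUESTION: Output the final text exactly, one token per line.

Answer: cir
ditm
uheac
ptzss
mjgr
mus
wwlam
qwi
zbl
sgjlx

Derivation:
Hunk 1: at line 1 remove [aitig,hljvx] add [fmugf,fzw] -> 6 lines: cir wqvk fmugf fzw gbaul sgjlx
Hunk 2: at line 2 remove [fmugf,fzw,gbaul] add [mekg,zbl] -> 5 lines: cir wqvk mekg zbl sgjlx
Hunk 3: at line 1 remove [wqvk,mekg] add [ditm,oltql,nmp] -> 6 lines: cir ditm oltql nmp zbl sgjlx
Hunk 4: at line 1 remove [oltql] add [uheac,wlc] -> 7 lines: cir ditm uheac wlc nmp zbl sgjlx
Hunk 5: at line 4 remove [nmp] add [iffx,trc] -> 8 lines: cir ditm uheac wlc iffx trc zbl sgjlx
Hunk 6: at line 3 remove [iffx,trc] add [wwlam,qwi] -> 8 lines: cir ditm uheac wlc wwlam qwi zbl sgjlx
Hunk 7: at line 3 remove [wlc] add [ptzss,mjgr,mus] -> 10 lines: cir ditm uheac ptzss mjgr mus wwlam qwi zbl sgjlx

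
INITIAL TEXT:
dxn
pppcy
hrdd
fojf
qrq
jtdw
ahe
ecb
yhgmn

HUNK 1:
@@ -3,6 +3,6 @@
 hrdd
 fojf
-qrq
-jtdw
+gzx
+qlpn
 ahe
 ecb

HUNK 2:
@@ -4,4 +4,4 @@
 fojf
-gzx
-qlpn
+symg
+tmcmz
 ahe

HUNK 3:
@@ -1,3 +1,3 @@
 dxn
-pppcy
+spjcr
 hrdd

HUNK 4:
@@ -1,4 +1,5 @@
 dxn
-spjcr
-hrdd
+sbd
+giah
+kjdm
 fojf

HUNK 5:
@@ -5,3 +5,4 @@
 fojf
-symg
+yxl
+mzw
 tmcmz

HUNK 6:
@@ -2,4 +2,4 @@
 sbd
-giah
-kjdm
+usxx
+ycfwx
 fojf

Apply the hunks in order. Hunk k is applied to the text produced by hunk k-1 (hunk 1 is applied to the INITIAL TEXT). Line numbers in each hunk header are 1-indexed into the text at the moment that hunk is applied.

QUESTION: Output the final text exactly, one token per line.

Hunk 1: at line 3 remove [qrq,jtdw] add [gzx,qlpn] -> 9 lines: dxn pppcy hrdd fojf gzx qlpn ahe ecb yhgmn
Hunk 2: at line 4 remove [gzx,qlpn] add [symg,tmcmz] -> 9 lines: dxn pppcy hrdd fojf symg tmcmz ahe ecb yhgmn
Hunk 3: at line 1 remove [pppcy] add [spjcr] -> 9 lines: dxn spjcr hrdd fojf symg tmcmz ahe ecb yhgmn
Hunk 4: at line 1 remove [spjcr,hrdd] add [sbd,giah,kjdm] -> 10 lines: dxn sbd giah kjdm fojf symg tmcmz ahe ecb yhgmn
Hunk 5: at line 5 remove [symg] add [yxl,mzw] -> 11 lines: dxn sbd giah kjdm fojf yxl mzw tmcmz ahe ecb yhgmn
Hunk 6: at line 2 remove [giah,kjdm] add [usxx,ycfwx] -> 11 lines: dxn sbd usxx ycfwx fojf yxl mzw tmcmz ahe ecb yhgmn

Answer: dxn
sbd
usxx
ycfwx
fojf
yxl
mzw
tmcmz
ahe
ecb
yhgmn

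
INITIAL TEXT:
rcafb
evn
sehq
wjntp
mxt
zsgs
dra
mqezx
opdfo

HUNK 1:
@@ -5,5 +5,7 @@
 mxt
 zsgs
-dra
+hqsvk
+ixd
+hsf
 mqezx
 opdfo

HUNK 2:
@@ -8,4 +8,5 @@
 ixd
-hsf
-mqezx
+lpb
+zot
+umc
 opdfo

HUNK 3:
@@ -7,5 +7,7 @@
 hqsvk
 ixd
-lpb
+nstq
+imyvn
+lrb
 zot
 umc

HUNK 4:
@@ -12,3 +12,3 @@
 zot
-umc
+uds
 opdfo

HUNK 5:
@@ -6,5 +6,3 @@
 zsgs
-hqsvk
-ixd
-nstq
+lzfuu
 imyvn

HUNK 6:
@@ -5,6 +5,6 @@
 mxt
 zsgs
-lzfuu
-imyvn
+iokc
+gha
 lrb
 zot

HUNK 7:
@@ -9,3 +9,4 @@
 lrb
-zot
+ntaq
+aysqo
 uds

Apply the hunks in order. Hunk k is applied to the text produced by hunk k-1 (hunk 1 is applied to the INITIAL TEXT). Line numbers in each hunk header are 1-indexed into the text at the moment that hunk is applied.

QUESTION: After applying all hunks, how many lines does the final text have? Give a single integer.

Hunk 1: at line 5 remove [dra] add [hqsvk,ixd,hsf] -> 11 lines: rcafb evn sehq wjntp mxt zsgs hqsvk ixd hsf mqezx opdfo
Hunk 2: at line 8 remove [hsf,mqezx] add [lpb,zot,umc] -> 12 lines: rcafb evn sehq wjntp mxt zsgs hqsvk ixd lpb zot umc opdfo
Hunk 3: at line 7 remove [lpb] add [nstq,imyvn,lrb] -> 14 lines: rcafb evn sehq wjntp mxt zsgs hqsvk ixd nstq imyvn lrb zot umc opdfo
Hunk 4: at line 12 remove [umc] add [uds] -> 14 lines: rcafb evn sehq wjntp mxt zsgs hqsvk ixd nstq imyvn lrb zot uds opdfo
Hunk 5: at line 6 remove [hqsvk,ixd,nstq] add [lzfuu] -> 12 lines: rcafb evn sehq wjntp mxt zsgs lzfuu imyvn lrb zot uds opdfo
Hunk 6: at line 5 remove [lzfuu,imyvn] add [iokc,gha] -> 12 lines: rcafb evn sehq wjntp mxt zsgs iokc gha lrb zot uds opdfo
Hunk 7: at line 9 remove [zot] add [ntaq,aysqo] -> 13 lines: rcafb evn sehq wjntp mxt zsgs iokc gha lrb ntaq aysqo uds opdfo
Final line count: 13

Answer: 13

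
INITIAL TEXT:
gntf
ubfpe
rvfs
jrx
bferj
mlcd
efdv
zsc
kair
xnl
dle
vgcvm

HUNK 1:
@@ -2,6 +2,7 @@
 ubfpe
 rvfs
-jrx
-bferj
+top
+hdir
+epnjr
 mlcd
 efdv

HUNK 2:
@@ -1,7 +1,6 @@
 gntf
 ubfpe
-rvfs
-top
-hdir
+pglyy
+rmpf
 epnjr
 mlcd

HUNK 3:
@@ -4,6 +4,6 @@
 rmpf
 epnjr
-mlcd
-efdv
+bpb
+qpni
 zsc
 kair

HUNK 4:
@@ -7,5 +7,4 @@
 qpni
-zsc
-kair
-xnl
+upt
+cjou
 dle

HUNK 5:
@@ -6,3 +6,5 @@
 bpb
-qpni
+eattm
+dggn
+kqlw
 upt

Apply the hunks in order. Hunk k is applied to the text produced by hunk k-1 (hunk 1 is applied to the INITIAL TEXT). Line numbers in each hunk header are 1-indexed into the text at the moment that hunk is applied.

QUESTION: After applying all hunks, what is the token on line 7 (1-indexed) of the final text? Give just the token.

Answer: eattm

Derivation:
Hunk 1: at line 2 remove [jrx,bferj] add [top,hdir,epnjr] -> 13 lines: gntf ubfpe rvfs top hdir epnjr mlcd efdv zsc kair xnl dle vgcvm
Hunk 2: at line 1 remove [rvfs,top,hdir] add [pglyy,rmpf] -> 12 lines: gntf ubfpe pglyy rmpf epnjr mlcd efdv zsc kair xnl dle vgcvm
Hunk 3: at line 4 remove [mlcd,efdv] add [bpb,qpni] -> 12 lines: gntf ubfpe pglyy rmpf epnjr bpb qpni zsc kair xnl dle vgcvm
Hunk 4: at line 7 remove [zsc,kair,xnl] add [upt,cjou] -> 11 lines: gntf ubfpe pglyy rmpf epnjr bpb qpni upt cjou dle vgcvm
Hunk 5: at line 6 remove [qpni] add [eattm,dggn,kqlw] -> 13 lines: gntf ubfpe pglyy rmpf epnjr bpb eattm dggn kqlw upt cjou dle vgcvm
Final line 7: eattm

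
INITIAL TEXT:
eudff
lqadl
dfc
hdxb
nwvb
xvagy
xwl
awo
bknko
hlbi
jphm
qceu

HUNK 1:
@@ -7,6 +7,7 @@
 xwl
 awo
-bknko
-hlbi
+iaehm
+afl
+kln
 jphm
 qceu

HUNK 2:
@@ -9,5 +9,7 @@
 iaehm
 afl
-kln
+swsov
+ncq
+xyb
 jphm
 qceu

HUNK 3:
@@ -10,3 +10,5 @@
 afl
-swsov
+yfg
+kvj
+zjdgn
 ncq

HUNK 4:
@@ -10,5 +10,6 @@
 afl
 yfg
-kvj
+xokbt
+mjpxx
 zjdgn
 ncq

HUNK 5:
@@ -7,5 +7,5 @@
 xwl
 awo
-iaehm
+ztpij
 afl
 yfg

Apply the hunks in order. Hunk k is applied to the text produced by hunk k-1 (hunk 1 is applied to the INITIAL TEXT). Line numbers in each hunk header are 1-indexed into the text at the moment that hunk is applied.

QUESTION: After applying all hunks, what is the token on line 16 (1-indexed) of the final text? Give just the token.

Hunk 1: at line 7 remove [bknko,hlbi] add [iaehm,afl,kln] -> 13 lines: eudff lqadl dfc hdxb nwvb xvagy xwl awo iaehm afl kln jphm qceu
Hunk 2: at line 9 remove [kln] add [swsov,ncq,xyb] -> 15 lines: eudff lqadl dfc hdxb nwvb xvagy xwl awo iaehm afl swsov ncq xyb jphm qceu
Hunk 3: at line 10 remove [swsov] add [yfg,kvj,zjdgn] -> 17 lines: eudff lqadl dfc hdxb nwvb xvagy xwl awo iaehm afl yfg kvj zjdgn ncq xyb jphm qceu
Hunk 4: at line 10 remove [kvj] add [xokbt,mjpxx] -> 18 lines: eudff lqadl dfc hdxb nwvb xvagy xwl awo iaehm afl yfg xokbt mjpxx zjdgn ncq xyb jphm qceu
Hunk 5: at line 7 remove [iaehm] add [ztpij] -> 18 lines: eudff lqadl dfc hdxb nwvb xvagy xwl awo ztpij afl yfg xokbt mjpxx zjdgn ncq xyb jphm qceu
Final line 16: xyb

Answer: xyb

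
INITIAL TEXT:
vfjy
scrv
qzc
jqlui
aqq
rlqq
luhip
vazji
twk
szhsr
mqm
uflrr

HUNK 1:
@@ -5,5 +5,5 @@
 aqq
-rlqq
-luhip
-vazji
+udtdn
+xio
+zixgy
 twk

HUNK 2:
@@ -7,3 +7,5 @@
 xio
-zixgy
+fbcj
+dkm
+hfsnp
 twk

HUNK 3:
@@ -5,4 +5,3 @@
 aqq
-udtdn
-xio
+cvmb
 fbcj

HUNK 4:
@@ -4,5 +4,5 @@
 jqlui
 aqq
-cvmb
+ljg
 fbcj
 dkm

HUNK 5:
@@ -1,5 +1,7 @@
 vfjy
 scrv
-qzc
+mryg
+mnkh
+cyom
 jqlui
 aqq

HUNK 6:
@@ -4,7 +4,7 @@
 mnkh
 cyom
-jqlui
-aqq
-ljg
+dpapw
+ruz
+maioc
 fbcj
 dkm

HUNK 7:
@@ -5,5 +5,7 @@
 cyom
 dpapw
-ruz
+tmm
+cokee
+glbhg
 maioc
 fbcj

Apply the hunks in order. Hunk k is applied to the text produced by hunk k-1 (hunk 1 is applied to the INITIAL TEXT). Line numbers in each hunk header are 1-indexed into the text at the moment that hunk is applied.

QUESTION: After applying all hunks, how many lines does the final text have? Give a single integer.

Hunk 1: at line 5 remove [rlqq,luhip,vazji] add [udtdn,xio,zixgy] -> 12 lines: vfjy scrv qzc jqlui aqq udtdn xio zixgy twk szhsr mqm uflrr
Hunk 2: at line 7 remove [zixgy] add [fbcj,dkm,hfsnp] -> 14 lines: vfjy scrv qzc jqlui aqq udtdn xio fbcj dkm hfsnp twk szhsr mqm uflrr
Hunk 3: at line 5 remove [udtdn,xio] add [cvmb] -> 13 lines: vfjy scrv qzc jqlui aqq cvmb fbcj dkm hfsnp twk szhsr mqm uflrr
Hunk 4: at line 4 remove [cvmb] add [ljg] -> 13 lines: vfjy scrv qzc jqlui aqq ljg fbcj dkm hfsnp twk szhsr mqm uflrr
Hunk 5: at line 1 remove [qzc] add [mryg,mnkh,cyom] -> 15 lines: vfjy scrv mryg mnkh cyom jqlui aqq ljg fbcj dkm hfsnp twk szhsr mqm uflrr
Hunk 6: at line 4 remove [jqlui,aqq,ljg] add [dpapw,ruz,maioc] -> 15 lines: vfjy scrv mryg mnkh cyom dpapw ruz maioc fbcj dkm hfsnp twk szhsr mqm uflrr
Hunk 7: at line 5 remove [ruz] add [tmm,cokee,glbhg] -> 17 lines: vfjy scrv mryg mnkh cyom dpapw tmm cokee glbhg maioc fbcj dkm hfsnp twk szhsr mqm uflrr
Final line count: 17

Answer: 17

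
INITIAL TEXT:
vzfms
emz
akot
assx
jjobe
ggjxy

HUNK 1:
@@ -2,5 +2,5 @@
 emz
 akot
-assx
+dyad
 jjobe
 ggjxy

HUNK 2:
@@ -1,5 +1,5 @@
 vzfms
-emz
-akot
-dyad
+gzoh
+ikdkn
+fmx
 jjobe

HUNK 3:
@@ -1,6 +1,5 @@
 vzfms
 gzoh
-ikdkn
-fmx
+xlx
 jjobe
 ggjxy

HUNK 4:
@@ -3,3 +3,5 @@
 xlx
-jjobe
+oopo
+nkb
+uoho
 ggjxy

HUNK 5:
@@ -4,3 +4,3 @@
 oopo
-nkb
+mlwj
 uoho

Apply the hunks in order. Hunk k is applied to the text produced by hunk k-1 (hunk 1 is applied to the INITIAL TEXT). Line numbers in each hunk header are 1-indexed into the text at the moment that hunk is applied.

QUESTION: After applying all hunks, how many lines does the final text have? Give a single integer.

Hunk 1: at line 2 remove [assx] add [dyad] -> 6 lines: vzfms emz akot dyad jjobe ggjxy
Hunk 2: at line 1 remove [emz,akot,dyad] add [gzoh,ikdkn,fmx] -> 6 lines: vzfms gzoh ikdkn fmx jjobe ggjxy
Hunk 3: at line 1 remove [ikdkn,fmx] add [xlx] -> 5 lines: vzfms gzoh xlx jjobe ggjxy
Hunk 4: at line 3 remove [jjobe] add [oopo,nkb,uoho] -> 7 lines: vzfms gzoh xlx oopo nkb uoho ggjxy
Hunk 5: at line 4 remove [nkb] add [mlwj] -> 7 lines: vzfms gzoh xlx oopo mlwj uoho ggjxy
Final line count: 7

Answer: 7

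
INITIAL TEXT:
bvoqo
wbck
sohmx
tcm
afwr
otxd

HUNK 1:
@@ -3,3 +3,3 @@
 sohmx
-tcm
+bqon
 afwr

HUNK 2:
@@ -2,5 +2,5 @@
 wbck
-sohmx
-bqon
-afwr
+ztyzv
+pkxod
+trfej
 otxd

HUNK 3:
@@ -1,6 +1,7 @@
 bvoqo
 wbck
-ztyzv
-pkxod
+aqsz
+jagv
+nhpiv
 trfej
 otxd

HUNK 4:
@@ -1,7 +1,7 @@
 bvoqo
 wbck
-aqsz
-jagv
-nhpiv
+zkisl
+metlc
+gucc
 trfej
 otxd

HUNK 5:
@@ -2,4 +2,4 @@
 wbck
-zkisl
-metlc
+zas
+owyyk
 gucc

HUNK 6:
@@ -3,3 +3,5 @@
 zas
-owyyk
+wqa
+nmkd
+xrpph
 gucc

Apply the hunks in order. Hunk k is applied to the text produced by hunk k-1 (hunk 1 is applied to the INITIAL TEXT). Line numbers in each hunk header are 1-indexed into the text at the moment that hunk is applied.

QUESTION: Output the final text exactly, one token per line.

Hunk 1: at line 3 remove [tcm] add [bqon] -> 6 lines: bvoqo wbck sohmx bqon afwr otxd
Hunk 2: at line 2 remove [sohmx,bqon,afwr] add [ztyzv,pkxod,trfej] -> 6 lines: bvoqo wbck ztyzv pkxod trfej otxd
Hunk 3: at line 1 remove [ztyzv,pkxod] add [aqsz,jagv,nhpiv] -> 7 lines: bvoqo wbck aqsz jagv nhpiv trfej otxd
Hunk 4: at line 1 remove [aqsz,jagv,nhpiv] add [zkisl,metlc,gucc] -> 7 lines: bvoqo wbck zkisl metlc gucc trfej otxd
Hunk 5: at line 2 remove [zkisl,metlc] add [zas,owyyk] -> 7 lines: bvoqo wbck zas owyyk gucc trfej otxd
Hunk 6: at line 3 remove [owyyk] add [wqa,nmkd,xrpph] -> 9 lines: bvoqo wbck zas wqa nmkd xrpph gucc trfej otxd

Answer: bvoqo
wbck
zas
wqa
nmkd
xrpph
gucc
trfej
otxd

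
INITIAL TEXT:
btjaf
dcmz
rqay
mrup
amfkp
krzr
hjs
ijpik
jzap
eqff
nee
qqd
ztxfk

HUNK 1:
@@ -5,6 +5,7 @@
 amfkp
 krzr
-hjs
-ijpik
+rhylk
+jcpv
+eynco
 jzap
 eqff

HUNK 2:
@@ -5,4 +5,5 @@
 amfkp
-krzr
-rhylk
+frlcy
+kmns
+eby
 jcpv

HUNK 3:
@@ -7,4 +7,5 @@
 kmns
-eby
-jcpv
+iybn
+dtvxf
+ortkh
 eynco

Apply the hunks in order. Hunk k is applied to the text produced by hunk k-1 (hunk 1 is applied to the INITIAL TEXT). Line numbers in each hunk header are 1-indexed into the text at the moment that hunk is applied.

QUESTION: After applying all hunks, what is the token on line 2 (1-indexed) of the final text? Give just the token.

Answer: dcmz

Derivation:
Hunk 1: at line 5 remove [hjs,ijpik] add [rhylk,jcpv,eynco] -> 14 lines: btjaf dcmz rqay mrup amfkp krzr rhylk jcpv eynco jzap eqff nee qqd ztxfk
Hunk 2: at line 5 remove [krzr,rhylk] add [frlcy,kmns,eby] -> 15 lines: btjaf dcmz rqay mrup amfkp frlcy kmns eby jcpv eynco jzap eqff nee qqd ztxfk
Hunk 3: at line 7 remove [eby,jcpv] add [iybn,dtvxf,ortkh] -> 16 lines: btjaf dcmz rqay mrup amfkp frlcy kmns iybn dtvxf ortkh eynco jzap eqff nee qqd ztxfk
Final line 2: dcmz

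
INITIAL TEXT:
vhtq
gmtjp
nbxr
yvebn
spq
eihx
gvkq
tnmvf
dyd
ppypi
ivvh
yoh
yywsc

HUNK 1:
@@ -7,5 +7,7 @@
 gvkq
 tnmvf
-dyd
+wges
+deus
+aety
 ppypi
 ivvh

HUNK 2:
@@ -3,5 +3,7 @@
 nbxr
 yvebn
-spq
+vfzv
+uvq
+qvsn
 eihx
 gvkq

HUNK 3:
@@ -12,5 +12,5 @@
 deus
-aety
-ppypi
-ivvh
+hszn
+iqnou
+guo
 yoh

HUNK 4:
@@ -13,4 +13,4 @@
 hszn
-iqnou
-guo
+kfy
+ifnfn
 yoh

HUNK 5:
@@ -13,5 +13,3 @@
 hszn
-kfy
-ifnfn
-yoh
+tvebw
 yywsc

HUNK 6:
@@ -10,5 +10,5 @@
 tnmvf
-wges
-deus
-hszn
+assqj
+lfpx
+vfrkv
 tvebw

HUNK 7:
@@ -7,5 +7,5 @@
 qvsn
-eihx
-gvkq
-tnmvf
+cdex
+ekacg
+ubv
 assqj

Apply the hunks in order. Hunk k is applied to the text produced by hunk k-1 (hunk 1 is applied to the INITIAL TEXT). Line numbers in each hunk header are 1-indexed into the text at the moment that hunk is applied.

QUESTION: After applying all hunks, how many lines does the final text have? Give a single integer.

Answer: 15

Derivation:
Hunk 1: at line 7 remove [dyd] add [wges,deus,aety] -> 15 lines: vhtq gmtjp nbxr yvebn spq eihx gvkq tnmvf wges deus aety ppypi ivvh yoh yywsc
Hunk 2: at line 3 remove [spq] add [vfzv,uvq,qvsn] -> 17 lines: vhtq gmtjp nbxr yvebn vfzv uvq qvsn eihx gvkq tnmvf wges deus aety ppypi ivvh yoh yywsc
Hunk 3: at line 12 remove [aety,ppypi,ivvh] add [hszn,iqnou,guo] -> 17 lines: vhtq gmtjp nbxr yvebn vfzv uvq qvsn eihx gvkq tnmvf wges deus hszn iqnou guo yoh yywsc
Hunk 4: at line 13 remove [iqnou,guo] add [kfy,ifnfn] -> 17 lines: vhtq gmtjp nbxr yvebn vfzv uvq qvsn eihx gvkq tnmvf wges deus hszn kfy ifnfn yoh yywsc
Hunk 5: at line 13 remove [kfy,ifnfn,yoh] add [tvebw] -> 15 lines: vhtq gmtjp nbxr yvebn vfzv uvq qvsn eihx gvkq tnmvf wges deus hszn tvebw yywsc
Hunk 6: at line 10 remove [wges,deus,hszn] add [assqj,lfpx,vfrkv] -> 15 lines: vhtq gmtjp nbxr yvebn vfzv uvq qvsn eihx gvkq tnmvf assqj lfpx vfrkv tvebw yywsc
Hunk 7: at line 7 remove [eihx,gvkq,tnmvf] add [cdex,ekacg,ubv] -> 15 lines: vhtq gmtjp nbxr yvebn vfzv uvq qvsn cdex ekacg ubv assqj lfpx vfrkv tvebw yywsc
Final line count: 15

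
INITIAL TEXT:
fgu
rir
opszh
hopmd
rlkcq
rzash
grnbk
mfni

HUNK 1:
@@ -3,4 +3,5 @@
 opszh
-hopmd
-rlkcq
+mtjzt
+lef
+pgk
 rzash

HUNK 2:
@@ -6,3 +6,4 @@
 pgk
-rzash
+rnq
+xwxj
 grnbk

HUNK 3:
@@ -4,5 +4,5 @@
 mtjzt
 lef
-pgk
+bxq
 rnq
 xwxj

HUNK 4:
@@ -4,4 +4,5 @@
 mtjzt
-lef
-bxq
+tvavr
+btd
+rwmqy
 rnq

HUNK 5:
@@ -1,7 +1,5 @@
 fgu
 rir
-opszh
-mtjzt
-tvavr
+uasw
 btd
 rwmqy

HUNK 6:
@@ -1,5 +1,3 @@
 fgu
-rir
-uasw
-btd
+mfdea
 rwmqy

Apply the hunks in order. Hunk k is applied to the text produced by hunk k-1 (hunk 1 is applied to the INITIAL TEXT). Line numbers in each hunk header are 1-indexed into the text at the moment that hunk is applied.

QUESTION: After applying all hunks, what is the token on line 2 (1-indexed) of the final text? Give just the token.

Hunk 1: at line 3 remove [hopmd,rlkcq] add [mtjzt,lef,pgk] -> 9 lines: fgu rir opszh mtjzt lef pgk rzash grnbk mfni
Hunk 2: at line 6 remove [rzash] add [rnq,xwxj] -> 10 lines: fgu rir opszh mtjzt lef pgk rnq xwxj grnbk mfni
Hunk 3: at line 4 remove [pgk] add [bxq] -> 10 lines: fgu rir opszh mtjzt lef bxq rnq xwxj grnbk mfni
Hunk 4: at line 4 remove [lef,bxq] add [tvavr,btd,rwmqy] -> 11 lines: fgu rir opszh mtjzt tvavr btd rwmqy rnq xwxj grnbk mfni
Hunk 5: at line 1 remove [opszh,mtjzt,tvavr] add [uasw] -> 9 lines: fgu rir uasw btd rwmqy rnq xwxj grnbk mfni
Hunk 6: at line 1 remove [rir,uasw,btd] add [mfdea] -> 7 lines: fgu mfdea rwmqy rnq xwxj grnbk mfni
Final line 2: mfdea

Answer: mfdea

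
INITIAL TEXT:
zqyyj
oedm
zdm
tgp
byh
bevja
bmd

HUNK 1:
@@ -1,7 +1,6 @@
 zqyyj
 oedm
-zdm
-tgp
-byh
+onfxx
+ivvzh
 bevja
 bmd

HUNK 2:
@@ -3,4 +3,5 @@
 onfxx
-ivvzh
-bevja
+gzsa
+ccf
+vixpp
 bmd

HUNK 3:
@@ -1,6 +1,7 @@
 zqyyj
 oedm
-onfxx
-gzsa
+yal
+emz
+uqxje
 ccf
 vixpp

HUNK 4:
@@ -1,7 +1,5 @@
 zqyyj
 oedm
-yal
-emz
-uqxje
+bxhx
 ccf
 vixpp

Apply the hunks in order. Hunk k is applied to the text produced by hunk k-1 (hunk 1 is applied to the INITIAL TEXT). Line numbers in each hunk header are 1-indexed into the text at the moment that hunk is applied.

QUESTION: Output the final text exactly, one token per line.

Answer: zqyyj
oedm
bxhx
ccf
vixpp
bmd

Derivation:
Hunk 1: at line 1 remove [zdm,tgp,byh] add [onfxx,ivvzh] -> 6 lines: zqyyj oedm onfxx ivvzh bevja bmd
Hunk 2: at line 3 remove [ivvzh,bevja] add [gzsa,ccf,vixpp] -> 7 lines: zqyyj oedm onfxx gzsa ccf vixpp bmd
Hunk 3: at line 1 remove [onfxx,gzsa] add [yal,emz,uqxje] -> 8 lines: zqyyj oedm yal emz uqxje ccf vixpp bmd
Hunk 4: at line 1 remove [yal,emz,uqxje] add [bxhx] -> 6 lines: zqyyj oedm bxhx ccf vixpp bmd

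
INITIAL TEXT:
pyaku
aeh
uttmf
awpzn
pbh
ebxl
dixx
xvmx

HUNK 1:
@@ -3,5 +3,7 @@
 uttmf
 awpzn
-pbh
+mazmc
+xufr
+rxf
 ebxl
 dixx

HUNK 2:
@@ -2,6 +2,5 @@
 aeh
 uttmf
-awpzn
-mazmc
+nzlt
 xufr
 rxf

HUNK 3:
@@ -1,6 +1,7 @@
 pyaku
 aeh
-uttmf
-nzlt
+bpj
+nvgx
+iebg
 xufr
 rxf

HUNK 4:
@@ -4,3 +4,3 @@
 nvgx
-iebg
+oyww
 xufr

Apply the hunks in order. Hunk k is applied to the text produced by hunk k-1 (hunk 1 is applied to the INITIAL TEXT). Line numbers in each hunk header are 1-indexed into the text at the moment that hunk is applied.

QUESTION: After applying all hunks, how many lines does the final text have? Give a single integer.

Answer: 10

Derivation:
Hunk 1: at line 3 remove [pbh] add [mazmc,xufr,rxf] -> 10 lines: pyaku aeh uttmf awpzn mazmc xufr rxf ebxl dixx xvmx
Hunk 2: at line 2 remove [awpzn,mazmc] add [nzlt] -> 9 lines: pyaku aeh uttmf nzlt xufr rxf ebxl dixx xvmx
Hunk 3: at line 1 remove [uttmf,nzlt] add [bpj,nvgx,iebg] -> 10 lines: pyaku aeh bpj nvgx iebg xufr rxf ebxl dixx xvmx
Hunk 4: at line 4 remove [iebg] add [oyww] -> 10 lines: pyaku aeh bpj nvgx oyww xufr rxf ebxl dixx xvmx
Final line count: 10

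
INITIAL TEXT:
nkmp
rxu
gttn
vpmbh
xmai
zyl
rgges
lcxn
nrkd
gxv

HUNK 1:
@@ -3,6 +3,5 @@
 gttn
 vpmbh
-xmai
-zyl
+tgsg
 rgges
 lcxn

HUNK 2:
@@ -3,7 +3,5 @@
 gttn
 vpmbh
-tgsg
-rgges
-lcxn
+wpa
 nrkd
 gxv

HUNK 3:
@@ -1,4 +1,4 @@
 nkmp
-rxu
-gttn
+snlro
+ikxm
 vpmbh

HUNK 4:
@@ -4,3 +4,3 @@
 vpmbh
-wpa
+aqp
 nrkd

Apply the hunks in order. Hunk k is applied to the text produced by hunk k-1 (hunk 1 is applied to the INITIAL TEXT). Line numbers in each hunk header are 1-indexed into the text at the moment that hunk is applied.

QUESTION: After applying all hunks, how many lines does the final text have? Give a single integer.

Hunk 1: at line 3 remove [xmai,zyl] add [tgsg] -> 9 lines: nkmp rxu gttn vpmbh tgsg rgges lcxn nrkd gxv
Hunk 2: at line 3 remove [tgsg,rgges,lcxn] add [wpa] -> 7 lines: nkmp rxu gttn vpmbh wpa nrkd gxv
Hunk 3: at line 1 remove [rxu,gttn] add [snlro,ikxm] -> 7 lines: nkmp snlro ikxm vpmbh wpa nrkd gxv
Hunk 4: at line 4 remove [wpa] add [aqp] -> 7 lines: nkmp snlro ikxm vpmbh aqp nrkd gxv
Final line count: 7

Answer: 7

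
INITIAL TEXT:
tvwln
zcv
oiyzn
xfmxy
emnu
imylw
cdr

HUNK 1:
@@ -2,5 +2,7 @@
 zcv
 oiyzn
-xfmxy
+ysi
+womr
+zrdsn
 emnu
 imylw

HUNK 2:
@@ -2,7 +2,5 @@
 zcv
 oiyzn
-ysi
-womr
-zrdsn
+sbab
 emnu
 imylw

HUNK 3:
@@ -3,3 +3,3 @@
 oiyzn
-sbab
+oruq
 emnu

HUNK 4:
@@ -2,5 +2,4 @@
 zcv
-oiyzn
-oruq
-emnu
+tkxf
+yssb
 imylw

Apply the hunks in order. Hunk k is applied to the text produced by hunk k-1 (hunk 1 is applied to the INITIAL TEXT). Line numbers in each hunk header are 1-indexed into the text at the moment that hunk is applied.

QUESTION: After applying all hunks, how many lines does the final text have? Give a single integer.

Answer: 6

Derivation:
Hunk 1: at line 2 remove [xfmxy] add [ysi,womr,zrdsn] -> 9 lines: tvwln zcv oiyzn ysi womr zrdsn emnu imylw cdr
Hunk 2: at line 2 remove [ysi,womr,zrdsn] add [sbab] -> 7 lines: tvwln zcv oiyzn sbab emnu imylw cdr
Hunk 3: at line 3 remove [sbab] add [oruq] -> 7 lines: tvwln zcv oiyzn oruq emnu imylw cdr
Hunk 4: at line 2 remove [oiyzn,oruq,emnu] add [tkxf,yssb] -> 6 lines: tvwln zcv tkxf yssb imylw cdr
Final line count: 6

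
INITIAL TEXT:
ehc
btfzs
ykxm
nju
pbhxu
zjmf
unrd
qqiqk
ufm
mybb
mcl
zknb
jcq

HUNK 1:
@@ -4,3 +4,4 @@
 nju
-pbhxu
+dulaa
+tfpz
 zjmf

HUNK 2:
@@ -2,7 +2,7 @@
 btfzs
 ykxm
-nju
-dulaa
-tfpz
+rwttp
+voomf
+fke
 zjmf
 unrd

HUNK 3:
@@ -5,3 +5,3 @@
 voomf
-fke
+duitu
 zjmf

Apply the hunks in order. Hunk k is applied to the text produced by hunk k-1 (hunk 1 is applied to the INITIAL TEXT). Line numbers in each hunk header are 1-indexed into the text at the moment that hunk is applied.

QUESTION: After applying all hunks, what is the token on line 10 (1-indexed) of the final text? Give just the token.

Hunk 1: at line 4 remove [pbhxu] add [dulaa,tfpz] -> 14 lines: ehc btfzs ykxm nju dulaa tfpz zjmf unrd qqiqk ufm mybb mcl zknb jcq
Hunk 2: at line 2 remove [nju,dulaa,tfpz] add [rwttp,voomf,fke] -> 14 lines: ehc btfzs ykxm rwttp voomf fke zjmf unrd qqiqk ufm mybb mcl zknb jcq
Hunk 3: at line 5 remove [fke] add [duitu] -> 14 lines: ehc btfzs ykxm rwttp voomf duitu zjmf unrd qqiqk ufm mybb mcl zknb jcq
Final line 10: ufm

Answer: ufm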